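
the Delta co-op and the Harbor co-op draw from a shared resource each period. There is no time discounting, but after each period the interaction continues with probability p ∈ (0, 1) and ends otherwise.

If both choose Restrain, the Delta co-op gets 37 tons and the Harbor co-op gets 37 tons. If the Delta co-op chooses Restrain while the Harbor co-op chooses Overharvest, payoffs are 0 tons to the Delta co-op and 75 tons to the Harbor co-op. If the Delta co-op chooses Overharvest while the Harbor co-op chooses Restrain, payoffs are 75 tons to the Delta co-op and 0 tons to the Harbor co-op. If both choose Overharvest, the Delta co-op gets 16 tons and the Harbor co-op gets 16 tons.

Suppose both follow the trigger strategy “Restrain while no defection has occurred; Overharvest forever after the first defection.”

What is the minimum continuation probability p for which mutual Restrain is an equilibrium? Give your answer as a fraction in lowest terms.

38/59

With no time discounting, the continuation probability p plays the role of the discount factor.
Grim-trigger IC: 37/(1−p) ≥ 75 + 16p/(1−p) ⇒ p ≥ (75−37)/(75−16) = 38/59.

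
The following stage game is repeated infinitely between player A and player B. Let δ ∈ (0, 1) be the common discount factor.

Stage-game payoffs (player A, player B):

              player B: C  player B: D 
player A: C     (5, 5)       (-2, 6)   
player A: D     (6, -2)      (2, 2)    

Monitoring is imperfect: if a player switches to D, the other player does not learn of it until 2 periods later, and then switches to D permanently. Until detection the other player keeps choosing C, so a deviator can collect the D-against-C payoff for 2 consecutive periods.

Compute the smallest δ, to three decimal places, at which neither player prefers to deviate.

0.500

A deviator earns 6 for 2 periods, then 2 forever; cooperating earns 5 forever. Multiplying the IC by (1−δ):
5 ≥ 6(1−δ^2) + 2δ^2, so 4·δ^2 ≥ 1 and δ^2 ≥ 1/4.
δ ≥ (1/4)^(1/2) ≈ 0.500.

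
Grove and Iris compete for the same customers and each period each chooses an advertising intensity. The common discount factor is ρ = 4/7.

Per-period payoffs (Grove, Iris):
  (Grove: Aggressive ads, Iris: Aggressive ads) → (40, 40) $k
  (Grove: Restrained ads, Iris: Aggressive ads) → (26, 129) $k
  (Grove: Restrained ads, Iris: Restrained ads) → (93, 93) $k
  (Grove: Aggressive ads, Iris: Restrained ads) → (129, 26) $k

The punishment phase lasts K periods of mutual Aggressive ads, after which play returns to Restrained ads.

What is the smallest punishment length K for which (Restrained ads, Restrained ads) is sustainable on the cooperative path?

2

No profitable deviation requires (93−40)(ρ+…+ρ^K) ≥ 129−93, i.e. ρ+…+ρ^K ≥ 36/53 ≈ 0.6792.
With ρ = 4/7, the partial sums are K=1: 0.5714, K=2: 0.8980.
K = 2 is the first length at which the sum reaches 0.6792.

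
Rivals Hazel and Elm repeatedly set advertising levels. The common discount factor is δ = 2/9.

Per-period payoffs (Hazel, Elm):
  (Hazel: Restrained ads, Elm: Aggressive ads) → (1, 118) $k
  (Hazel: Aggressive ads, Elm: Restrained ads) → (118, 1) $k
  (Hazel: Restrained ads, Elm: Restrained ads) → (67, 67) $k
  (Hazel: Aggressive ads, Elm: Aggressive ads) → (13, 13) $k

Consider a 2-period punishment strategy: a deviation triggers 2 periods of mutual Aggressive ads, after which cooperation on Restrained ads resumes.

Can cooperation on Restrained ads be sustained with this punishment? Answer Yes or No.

No

A one-shot deviation gives 118 now, then 13 for 2 periods, then back to 67.
Gain from deviating: (118−67) today; loss: (67−13) in each of the next 2 periods.
No-deviation condition: (67−13)(δ+…+δ^2) ≥ 118−67, i.e. δ+…+δ^2 ≥ 17/18.
At δ = 2/9: δ+…+δ^2 = 0.2716 < 0.9444.
So cooperation is not sustainable.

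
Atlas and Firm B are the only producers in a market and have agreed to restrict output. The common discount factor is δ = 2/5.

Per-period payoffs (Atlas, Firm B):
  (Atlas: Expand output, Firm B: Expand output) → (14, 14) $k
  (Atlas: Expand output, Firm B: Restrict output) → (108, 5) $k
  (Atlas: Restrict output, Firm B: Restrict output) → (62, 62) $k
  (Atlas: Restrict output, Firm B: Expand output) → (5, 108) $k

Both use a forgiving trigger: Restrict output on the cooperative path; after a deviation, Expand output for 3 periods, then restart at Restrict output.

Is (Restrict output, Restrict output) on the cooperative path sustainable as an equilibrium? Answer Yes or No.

A one-shot deviation gives 108 now, then 14 for 3 periods, then back to 62.
Gain from deviating: (108−62) today; loss: (62−14) in each of the next 3 periods.
No-deviation condition: (62−14)(δ+…+δ^3) ≥ 108−62, i.e. δ+…+δ^3 ≥ 23/24.
At δ = 2/5: δ+…+δ^3 = 0.6240 < 0.9583.
So cooperation is not sustainable.

No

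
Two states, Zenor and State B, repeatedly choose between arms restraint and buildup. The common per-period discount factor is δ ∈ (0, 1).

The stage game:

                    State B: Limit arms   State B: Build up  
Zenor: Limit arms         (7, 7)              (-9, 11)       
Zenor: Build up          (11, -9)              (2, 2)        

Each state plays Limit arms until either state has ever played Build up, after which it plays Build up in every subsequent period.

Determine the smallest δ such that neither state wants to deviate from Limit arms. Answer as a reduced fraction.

4/9

One-period gain from deviating is 11 − 7 = 4. The loss is 7 − 2 = 5 in every subsequent period, with present value 5·δ/(1−δ).
Deviation is unprofitable when 5·δ/(1−δ) ≥ 4, i.e. δ/(1−δ) ≥ 4/5.
Equivalently δ ≥ 4/(4+5) = 4/9.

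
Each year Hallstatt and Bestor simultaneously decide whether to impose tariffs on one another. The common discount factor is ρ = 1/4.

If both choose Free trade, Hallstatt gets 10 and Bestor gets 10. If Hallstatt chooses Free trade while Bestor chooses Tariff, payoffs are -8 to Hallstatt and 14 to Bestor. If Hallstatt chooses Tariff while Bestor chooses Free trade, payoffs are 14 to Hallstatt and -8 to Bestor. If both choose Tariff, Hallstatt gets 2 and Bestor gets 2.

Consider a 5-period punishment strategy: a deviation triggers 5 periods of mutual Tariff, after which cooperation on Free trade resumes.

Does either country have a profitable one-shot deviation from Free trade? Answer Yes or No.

A one-shot deviation gives 14 now, then 2 for 5 periods, then back to 10.
Gain from deviating: (14−10) today; loss: (10−2) in each of the next 5 periods.
No-deviation condition: (10−2)(ρ+…+ρ^5) ≥ 14−10, i.e. ρ+…+ρ^5 ≥ 1/2.
At ρ = 1/4: ρ+…+ρ^5 = 0.3330 < 0.5000.
So cooperation is not sustainable.

Yes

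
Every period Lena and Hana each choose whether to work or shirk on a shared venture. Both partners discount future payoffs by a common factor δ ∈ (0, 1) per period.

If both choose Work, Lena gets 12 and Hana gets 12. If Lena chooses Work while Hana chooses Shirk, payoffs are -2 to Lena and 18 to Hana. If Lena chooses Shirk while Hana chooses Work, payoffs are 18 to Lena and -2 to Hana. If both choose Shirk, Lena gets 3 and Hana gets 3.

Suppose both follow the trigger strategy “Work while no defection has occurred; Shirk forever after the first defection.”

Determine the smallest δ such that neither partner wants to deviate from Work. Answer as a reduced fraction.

Under grim trigger the critical discount factor is (T−C)/(T−P) with T = 18, C = 12, P = 3.
δ* = (18−12)/(18−3) = 6/15 = 2/5.

2/5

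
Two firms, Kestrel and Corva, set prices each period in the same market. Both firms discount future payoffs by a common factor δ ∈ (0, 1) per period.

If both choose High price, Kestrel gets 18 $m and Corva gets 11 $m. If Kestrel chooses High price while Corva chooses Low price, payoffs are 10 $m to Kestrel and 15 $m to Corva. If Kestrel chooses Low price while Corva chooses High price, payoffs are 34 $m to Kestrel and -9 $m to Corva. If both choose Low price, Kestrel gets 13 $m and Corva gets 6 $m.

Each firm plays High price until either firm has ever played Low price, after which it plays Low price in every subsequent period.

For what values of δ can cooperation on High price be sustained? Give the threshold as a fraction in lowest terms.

16/21

For Kestrel: deviation gain 34−18 = 16, per-period punishment loss 18−13 = 5. IC gives δ ≥ 16/21.
For Corva: gain 4, loss 5 per period, so δ ≥ 4/9.
The tighter constraint is Kestrel's, so cooperation needs δ ≥ 16/21.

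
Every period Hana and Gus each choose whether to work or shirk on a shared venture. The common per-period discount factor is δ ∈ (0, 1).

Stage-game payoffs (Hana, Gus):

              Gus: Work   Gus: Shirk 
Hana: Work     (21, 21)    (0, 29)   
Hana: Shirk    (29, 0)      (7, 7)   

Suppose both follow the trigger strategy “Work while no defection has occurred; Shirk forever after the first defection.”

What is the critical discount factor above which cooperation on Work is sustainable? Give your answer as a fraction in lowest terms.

4/11

Under grim trigger the critical discount factor is (T−C)/(T−P) with T = 29, C = 21, P = 7.
δ* = (29−21)/(29−7) = 8/22 = 4/11.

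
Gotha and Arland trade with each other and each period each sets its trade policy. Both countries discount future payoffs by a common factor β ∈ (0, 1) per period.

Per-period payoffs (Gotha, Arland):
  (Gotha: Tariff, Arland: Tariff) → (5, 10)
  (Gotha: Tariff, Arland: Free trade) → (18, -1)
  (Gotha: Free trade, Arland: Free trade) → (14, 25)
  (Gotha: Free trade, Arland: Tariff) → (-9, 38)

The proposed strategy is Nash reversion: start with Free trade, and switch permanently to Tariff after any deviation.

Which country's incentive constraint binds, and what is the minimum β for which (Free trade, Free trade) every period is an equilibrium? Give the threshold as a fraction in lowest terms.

Arland; β ≥ 13/28

For Gotha: deviation gain 18−14 = 4, per-period punishment loss 14−5 = 9. IC gives β ≥ 4/13.
For Arland: gain 13, loss 15 per period, so β ≥ 13/28.
The tighter constraint is Arland's, so cooperation needs β ≥ 13/28.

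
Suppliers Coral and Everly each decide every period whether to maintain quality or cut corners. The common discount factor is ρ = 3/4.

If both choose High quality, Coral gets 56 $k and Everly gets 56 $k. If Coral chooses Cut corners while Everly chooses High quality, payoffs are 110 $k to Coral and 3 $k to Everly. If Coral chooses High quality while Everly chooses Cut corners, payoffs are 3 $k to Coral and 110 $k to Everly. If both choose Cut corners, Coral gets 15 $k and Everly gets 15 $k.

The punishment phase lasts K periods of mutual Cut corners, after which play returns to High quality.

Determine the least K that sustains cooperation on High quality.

IC: ρ(1−ρ^K)/(1−ρ) ≥ (110−56)/(56−15) = 54/41.
With ρ = 3/4: need 1 − ρ^K ≥ 54/41·(1−3/4)/(3/4), i.e. ρ^K ≤ 0.5610.
Since (3/4)^2 = 0.5625 and (3/4)^3 = 0.4219, the smallest such K is 3.

3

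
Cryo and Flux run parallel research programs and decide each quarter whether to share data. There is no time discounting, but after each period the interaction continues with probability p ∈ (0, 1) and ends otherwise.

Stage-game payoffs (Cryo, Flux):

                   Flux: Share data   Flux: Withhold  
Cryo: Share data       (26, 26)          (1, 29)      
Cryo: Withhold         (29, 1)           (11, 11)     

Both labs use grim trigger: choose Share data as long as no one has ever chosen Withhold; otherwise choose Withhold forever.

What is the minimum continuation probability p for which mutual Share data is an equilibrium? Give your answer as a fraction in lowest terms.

1/6

Expected cooperation value is 26 + p·26 + p²·26 + … = 26/(1−p); deviation gives 29 + p·11/(1−p).
26 ≥ 29(1−p) + 11p ⇒ 18p ≥ 3 ⇒ p ≥ 3/18 = 1/6.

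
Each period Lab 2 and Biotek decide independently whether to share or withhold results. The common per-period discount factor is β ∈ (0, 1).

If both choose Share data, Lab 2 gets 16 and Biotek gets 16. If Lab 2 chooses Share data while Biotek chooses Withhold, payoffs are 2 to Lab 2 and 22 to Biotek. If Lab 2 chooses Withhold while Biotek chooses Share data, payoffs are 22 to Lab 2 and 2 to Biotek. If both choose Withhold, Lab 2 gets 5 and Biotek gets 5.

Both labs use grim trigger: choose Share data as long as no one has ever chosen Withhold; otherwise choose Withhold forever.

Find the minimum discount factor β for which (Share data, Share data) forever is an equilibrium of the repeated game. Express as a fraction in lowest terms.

6/17

Cooperation forever yields 16 each period: 16/(1−β).
Deviating yields 22 once, then 5 forever: 22 + 5β/(1−β).
No profitable deviation requires 16/(1−β) ≥ 22 + 5β/(1−β).
Multiplying by (1−β): 16 ≥ 22(1−β) + 5β = 22 − 17β.
So 17β ≥ 6, i.e. β ≥ 6/17.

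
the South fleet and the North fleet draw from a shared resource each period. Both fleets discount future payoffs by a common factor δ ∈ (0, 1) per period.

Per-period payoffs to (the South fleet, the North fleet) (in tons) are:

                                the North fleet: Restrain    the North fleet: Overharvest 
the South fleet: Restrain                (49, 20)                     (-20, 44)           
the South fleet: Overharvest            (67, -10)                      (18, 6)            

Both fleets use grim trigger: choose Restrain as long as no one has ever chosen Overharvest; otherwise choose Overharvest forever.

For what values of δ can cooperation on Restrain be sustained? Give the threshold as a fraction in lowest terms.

the South fleet: cooperation gives 49 each period; deviation gives 67 once then 18 forever.
  49/(1−δ) ≥ 67 + 18δ/(1−δ) ⇒ δ ≥ 18/49.
the North fleet: cooperation gives 20 each period; deviation gives 44 once then 6 forever.
  δ ≥ 24/38 = 12/19.
Both must hold, so the binding constraint is the North fleet's: δ ≥ 12/19.

12/19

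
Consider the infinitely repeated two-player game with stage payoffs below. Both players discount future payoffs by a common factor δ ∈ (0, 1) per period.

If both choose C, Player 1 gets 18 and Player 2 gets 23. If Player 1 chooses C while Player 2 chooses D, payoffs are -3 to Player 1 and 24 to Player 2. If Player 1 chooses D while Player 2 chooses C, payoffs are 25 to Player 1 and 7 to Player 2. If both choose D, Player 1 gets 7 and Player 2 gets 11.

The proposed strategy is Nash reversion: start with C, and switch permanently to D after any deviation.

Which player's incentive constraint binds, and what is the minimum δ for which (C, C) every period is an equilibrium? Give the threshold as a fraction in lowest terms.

Player 1: cooperation gives 18 each period; deviation gives 25 once then 7 forever.
  18/(1−δ) ≥ 25 + 7δ/(1−δ) ⇒ δ ≥ 7/18.
Player 2: cooperation gives 23 each period; deviation gives 24 once then 11 forever.
  δ ≥ 1/13.
Both must hold, so the binding constraint is Player 1's: δ ≥ 7/18.

Player 1; δ ≥ 7/18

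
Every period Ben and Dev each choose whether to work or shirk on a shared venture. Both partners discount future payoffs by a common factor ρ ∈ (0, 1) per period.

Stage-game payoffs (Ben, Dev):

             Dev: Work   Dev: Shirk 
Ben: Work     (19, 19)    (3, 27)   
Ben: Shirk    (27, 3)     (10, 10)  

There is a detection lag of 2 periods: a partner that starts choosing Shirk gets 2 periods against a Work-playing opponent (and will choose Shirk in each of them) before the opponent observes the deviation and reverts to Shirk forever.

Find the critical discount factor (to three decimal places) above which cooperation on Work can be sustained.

0.686

Deviating for the 2 undetected periods gains 27−19 = 8 per period over cooperation, then loses 19−10 = 9 per period forever once punishment starts.
Gain: 8(1 + ρ + … + ρ^1); loss: 9·ρ^2/(1−ρ).
No profitable deviation ⇔ 8(1−ρ^2) ≤ 9·ρ^2, i.e. ρ^2 ≥ 8/(8+9) = 8/17.
Hence ρ ≥ (8/17)^(1/2) ≈ 0.686.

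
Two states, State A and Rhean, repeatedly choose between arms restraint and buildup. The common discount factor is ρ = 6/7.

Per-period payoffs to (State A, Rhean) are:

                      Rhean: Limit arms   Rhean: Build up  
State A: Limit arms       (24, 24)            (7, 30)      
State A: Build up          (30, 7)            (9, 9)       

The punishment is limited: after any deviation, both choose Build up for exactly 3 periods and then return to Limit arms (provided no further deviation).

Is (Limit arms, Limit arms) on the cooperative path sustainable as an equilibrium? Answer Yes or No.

IC: ρ+…+ρ^3 ≥ (30−24)/(24−9) = 2/5.
At ρ = 6/7: partial sum = 2.2216 ≥ 0.4000. Cooperation sustainable.

Yes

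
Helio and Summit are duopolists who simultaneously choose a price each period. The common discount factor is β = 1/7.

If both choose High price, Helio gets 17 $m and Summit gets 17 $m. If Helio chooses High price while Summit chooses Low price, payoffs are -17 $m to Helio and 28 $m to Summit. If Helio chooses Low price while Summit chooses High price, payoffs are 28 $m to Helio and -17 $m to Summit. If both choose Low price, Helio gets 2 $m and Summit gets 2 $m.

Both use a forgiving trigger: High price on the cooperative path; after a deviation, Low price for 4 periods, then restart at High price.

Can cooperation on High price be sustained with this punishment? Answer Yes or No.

IC: β+…+β^4 ≥ (28−17)/(17−2) = 11/15.
At β = 1/7: partial sum = 0.1666 < 0.7333. Cooperation not sustainable.

No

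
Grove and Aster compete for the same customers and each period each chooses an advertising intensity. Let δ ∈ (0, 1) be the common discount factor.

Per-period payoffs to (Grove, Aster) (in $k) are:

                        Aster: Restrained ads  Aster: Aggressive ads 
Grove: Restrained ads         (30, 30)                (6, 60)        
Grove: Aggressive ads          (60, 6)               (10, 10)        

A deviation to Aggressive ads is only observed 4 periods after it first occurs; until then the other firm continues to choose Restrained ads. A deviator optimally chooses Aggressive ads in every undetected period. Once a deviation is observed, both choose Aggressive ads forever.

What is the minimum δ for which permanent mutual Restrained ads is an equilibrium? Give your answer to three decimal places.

0.880

Deviating for the 4 undetected periods gains 60−30 = 30 per period over cooperation, then loses 30−10 = 20 per period forever once punishment starts.
Gain: 30(1 + δ + … + δ^3); loss: 20·δ^4/(1−δ).
No profitable deviation ⇔ 30(1−δ^4) ≤ 20·δ^4, i.e. δ^4 ≥ 30/(30+20) = 3/5.
Hence δ ≥ (3/5)^(1/4) ≈ 0.880.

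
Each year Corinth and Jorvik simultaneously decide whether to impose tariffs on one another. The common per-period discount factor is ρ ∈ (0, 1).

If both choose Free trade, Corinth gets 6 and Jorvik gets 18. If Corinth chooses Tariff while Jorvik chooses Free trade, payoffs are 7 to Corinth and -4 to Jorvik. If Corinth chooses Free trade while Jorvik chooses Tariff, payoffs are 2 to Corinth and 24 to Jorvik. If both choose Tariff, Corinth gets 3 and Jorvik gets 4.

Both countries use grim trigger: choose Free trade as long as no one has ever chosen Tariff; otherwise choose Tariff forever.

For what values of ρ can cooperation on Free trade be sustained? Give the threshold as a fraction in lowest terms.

3/10

Corinth: cooperation gives 6 each period; deviation gives 7 once then 3 forever.
  6/(1−ρ) ≥ 7 + 3ρ/(1−ρ) ⇒ ρ ≥ 1/4.
Jorvik: cooperation gives 18 each period; deviation gives 24 once then 4 forever.
  ρ ≥ 6/20 = 3/10.
Both must hold, so the binding constraint is Jorvik's: ρ ≥ 3/10.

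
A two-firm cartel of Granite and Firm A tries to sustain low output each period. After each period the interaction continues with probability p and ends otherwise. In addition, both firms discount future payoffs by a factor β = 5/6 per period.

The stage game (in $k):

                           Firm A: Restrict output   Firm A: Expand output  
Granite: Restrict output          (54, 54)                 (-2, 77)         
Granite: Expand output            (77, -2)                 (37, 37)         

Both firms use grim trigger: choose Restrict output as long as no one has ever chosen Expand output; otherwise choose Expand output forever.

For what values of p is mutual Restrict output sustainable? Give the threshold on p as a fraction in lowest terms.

Expected continuation weight on next period's payoff is β·p = 5/6·p, which plays the role of the discount factor.
Cooperation requires 5/6·p ≥ (77−54)/(77−37) = 23/40, hence p ≥ 69/100.

69/100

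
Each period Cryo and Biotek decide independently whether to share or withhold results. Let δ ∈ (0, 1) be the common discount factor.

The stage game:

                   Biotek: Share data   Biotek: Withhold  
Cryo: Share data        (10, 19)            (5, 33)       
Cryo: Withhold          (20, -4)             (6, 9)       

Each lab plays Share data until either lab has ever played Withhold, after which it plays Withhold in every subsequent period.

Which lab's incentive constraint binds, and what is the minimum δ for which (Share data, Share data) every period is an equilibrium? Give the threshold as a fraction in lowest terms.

Cryo; δ ≥ 5/7

Cryo: cooperation gives 10 each period; deviation gives 20 once then 6 forever.
  10/(1−δ) ≥ 20 + 6δ/(1−δ) ⇒ δ ≥ 10/14 = 5/7.
Biotek: cooperation gives 19 each period; deviation gives 33 once then 9 forever.
  δ ≥ 14/24 = 7/12.
Both must hold, so the binding constraint is Cryo's: δ ≥ 5/7.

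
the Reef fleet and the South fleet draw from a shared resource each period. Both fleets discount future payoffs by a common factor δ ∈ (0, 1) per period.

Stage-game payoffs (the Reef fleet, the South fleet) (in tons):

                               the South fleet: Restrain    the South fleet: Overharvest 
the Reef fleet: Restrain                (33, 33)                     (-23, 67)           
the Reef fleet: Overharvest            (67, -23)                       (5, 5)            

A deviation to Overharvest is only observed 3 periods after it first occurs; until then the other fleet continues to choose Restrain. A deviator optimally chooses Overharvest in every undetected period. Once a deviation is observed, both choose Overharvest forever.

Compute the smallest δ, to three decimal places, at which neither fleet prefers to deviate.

0.819

A deviator earns 67 for 3 periods, then 5 forever; cooperating earns 33 forever. Multiplying the IC by (1−δ):
33 ≥ 67(1−δ^3) + 5δ^3, so 62·δ^3 ≥ 34 and δ^3 ≥ 17/31.
δ ≥ (17/31)^(1/3) ≈ 0.819.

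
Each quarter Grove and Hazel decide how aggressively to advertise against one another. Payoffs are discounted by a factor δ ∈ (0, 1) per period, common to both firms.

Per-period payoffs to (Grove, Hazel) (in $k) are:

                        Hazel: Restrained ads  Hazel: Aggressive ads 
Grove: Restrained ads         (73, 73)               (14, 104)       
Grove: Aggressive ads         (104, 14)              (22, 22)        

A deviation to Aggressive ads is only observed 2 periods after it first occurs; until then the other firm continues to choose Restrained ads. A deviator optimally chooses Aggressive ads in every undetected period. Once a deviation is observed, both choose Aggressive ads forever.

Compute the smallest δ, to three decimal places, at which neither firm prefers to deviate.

The best deviation is to choose Aggressive ads for all 2 undetected periods, earning 104 each, then 22 forever once detected.
Deviation value: 104(1−δ^2)/(1−δ) + 22δ^2/(1−δ); cooperation value: 73/(1−δ).
IC: 73 ≥ 104(1−δ^2) + 22δ^2 = 104 − 82δ^2.
So δ^2 ≥ 31/82, giving δ ≥ (31/82)^(1/2) ≈ 0.615.

0.615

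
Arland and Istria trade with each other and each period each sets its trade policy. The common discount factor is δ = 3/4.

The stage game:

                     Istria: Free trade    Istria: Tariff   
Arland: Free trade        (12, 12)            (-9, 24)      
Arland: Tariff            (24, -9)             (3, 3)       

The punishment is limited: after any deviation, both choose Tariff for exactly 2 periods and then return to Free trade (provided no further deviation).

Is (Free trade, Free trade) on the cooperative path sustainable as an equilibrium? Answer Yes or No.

No

A one-shot deviation gives 24 now, then 3 for 2 periods, then back to 12.
Gain from deviating: (24−12) today; loss: (12−3) in each of the next 2 periods.
No-deviation condition: (12−3)(δ+…+δ^2) ≥ 24−12, i.e. δ+…+δ^2 ≥ 4/3.
At δ = 3/4: δ+…+δ^2 = 1.3125 < 1.3333.
So cooperation is not sustainable.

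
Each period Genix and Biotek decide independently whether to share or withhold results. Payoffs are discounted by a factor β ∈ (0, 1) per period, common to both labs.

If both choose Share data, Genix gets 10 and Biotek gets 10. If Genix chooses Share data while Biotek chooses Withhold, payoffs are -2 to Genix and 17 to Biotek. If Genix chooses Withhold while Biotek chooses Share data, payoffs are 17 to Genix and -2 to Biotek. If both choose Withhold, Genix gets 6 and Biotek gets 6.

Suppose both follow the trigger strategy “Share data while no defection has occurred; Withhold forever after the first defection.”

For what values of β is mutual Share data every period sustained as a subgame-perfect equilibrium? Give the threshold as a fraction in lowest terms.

Cooperation forever yields 10 each period: 10/(1−β).
Deviating yields 17 once, then 6 forever: 17 + 6β/(1−β).
No profitable deviation requires 10/(1−β) ≥ 17 + 6β/(1−β).
Multiplying by (1−β): 10 ≥ 17(1−β) + 6β = 17 − 11β.
So 11β ≥ 7, i.e. β ≥ 7/11.

7/11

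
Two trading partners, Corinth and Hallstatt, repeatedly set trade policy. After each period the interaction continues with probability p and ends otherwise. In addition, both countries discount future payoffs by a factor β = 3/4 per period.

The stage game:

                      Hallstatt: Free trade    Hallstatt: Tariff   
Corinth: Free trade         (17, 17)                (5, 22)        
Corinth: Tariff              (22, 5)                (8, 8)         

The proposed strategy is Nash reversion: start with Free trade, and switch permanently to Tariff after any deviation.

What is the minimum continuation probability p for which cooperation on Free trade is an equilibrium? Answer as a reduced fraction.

Expected continuation weight on next period's payoff is β·p = 3/4·p, which plays the role of the discount factor.
Cooperation requires 3/4·p ≥ (22−17)/(22−8) = 5/14, hence p ≥ 10/21.

10/21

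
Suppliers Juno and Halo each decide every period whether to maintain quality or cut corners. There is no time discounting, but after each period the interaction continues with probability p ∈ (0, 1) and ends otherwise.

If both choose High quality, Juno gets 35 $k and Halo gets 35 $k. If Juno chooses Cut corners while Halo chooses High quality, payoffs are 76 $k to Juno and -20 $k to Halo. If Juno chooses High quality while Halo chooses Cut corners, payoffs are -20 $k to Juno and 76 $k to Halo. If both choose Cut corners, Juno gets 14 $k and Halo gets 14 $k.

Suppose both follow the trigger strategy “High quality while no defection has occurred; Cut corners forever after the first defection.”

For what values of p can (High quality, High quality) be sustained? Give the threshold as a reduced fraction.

41/62

With no time discounting, the continuation probability p plays the role of the discount factor.
Grim-trigger IC: 35/(1−p) ≥ 76 + 14p/(1−p) ⇒ p ≥ (76−35)/(76−14) = 41/62.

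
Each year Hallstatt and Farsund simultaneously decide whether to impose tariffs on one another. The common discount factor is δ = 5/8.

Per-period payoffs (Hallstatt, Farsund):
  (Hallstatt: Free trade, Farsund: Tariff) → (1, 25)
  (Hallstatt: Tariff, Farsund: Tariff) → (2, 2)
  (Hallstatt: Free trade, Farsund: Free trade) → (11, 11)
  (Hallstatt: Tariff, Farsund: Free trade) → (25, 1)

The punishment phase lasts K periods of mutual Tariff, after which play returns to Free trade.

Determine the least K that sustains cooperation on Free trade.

6

No profitable deviation requires (11−2)(δ+…+δ^K) ≥ 25−11, i.e. δ+…+δ^K ≥ 14/9 ≈ 1.5556.
With δ = 5/8, the partial sums are K=1: 0.6250, K=2: 1.0156, K=3: 1.2598, K=4: 1.4124, K=5: 1.5077, K=6: 1.5673.
K = 6 is the first length at which the sum reaches 1.5556.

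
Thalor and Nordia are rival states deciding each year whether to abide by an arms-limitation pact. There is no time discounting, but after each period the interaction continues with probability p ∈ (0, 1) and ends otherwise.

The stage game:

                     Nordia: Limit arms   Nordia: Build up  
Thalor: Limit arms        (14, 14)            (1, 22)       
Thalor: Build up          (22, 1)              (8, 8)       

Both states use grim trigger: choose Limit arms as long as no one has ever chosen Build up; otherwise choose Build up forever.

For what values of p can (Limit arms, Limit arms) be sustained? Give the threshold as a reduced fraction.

Expected cooperation value is 14 + p·14 + p²·14 + … = 14/(1−p); deviation gives 22 + p·8/(1−p).
14 ≥ 22(1−p) + 8p ⇒ 14p ≥ 8 ⇒ p ≥ 8/14 = 4/7.

4/7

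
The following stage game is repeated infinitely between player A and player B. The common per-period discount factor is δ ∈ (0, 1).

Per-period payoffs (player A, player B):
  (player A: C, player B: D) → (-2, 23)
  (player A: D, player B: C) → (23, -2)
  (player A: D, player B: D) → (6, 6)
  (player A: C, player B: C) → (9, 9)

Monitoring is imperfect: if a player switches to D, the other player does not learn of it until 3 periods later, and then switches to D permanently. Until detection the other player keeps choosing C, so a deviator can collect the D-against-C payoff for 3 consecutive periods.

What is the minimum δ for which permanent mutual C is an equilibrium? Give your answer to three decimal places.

A deviator earns 23 for 3 periods, then 6 forever; cooperating earns 9 forever. Multiplying the IC by (1−δ):
9 ≥ 23(1−δ^3) + 6δ^3, so 17·δ^3 ≥ 14 and δ^3 ≥ 14/17.
δ ≥ (14/17)^(1/3) ≈ 0.937.

0.937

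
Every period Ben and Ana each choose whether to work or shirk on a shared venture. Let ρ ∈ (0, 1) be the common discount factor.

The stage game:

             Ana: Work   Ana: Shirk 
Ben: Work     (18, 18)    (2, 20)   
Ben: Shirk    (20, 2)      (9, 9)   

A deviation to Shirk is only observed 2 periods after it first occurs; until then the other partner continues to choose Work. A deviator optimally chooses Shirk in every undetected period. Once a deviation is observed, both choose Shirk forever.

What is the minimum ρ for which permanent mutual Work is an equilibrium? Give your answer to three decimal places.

The best deviation is to choose Shirk for all 2 undetected periods, earning 20 each, then 9 forever once detected.
Deviation value: 20(1−ρ^2)/(1−ρ) + 9ρ^2/(1−ρ); cooperation value: 18/(1−ρ).
IC: 18 ≥ 20(1−ρ^2) + 9ρ^2 = 20 − 11ρ^2.
So ρ^2 ≥ 2/11, giving ρ ≥ (2/11)^(1/2) ≈ 0.426.

0.426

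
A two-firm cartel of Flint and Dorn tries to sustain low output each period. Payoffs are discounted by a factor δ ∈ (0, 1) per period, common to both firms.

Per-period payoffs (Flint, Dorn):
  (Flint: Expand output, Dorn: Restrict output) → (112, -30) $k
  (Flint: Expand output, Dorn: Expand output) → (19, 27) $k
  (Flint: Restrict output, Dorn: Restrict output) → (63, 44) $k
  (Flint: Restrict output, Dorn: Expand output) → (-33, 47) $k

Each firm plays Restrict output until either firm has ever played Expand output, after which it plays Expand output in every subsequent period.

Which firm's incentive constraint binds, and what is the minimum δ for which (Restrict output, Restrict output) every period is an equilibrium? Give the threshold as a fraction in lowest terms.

Flint; δ ≥ 49/93

Flint: cooperation gives 63 each period; deviation gives 112 once then 19 forever.
  63/(1−δ) ≥ 112 + 19δ/(1−δ) ⇒ δ ≥ 49/93.
Dorn: cooperation gives 44 each period; deviation gives 47 once then 27 forever.
  δ ≥ 3/20.
Both must hold, so the binding constraint is Flint's: δ ≥ 49/93.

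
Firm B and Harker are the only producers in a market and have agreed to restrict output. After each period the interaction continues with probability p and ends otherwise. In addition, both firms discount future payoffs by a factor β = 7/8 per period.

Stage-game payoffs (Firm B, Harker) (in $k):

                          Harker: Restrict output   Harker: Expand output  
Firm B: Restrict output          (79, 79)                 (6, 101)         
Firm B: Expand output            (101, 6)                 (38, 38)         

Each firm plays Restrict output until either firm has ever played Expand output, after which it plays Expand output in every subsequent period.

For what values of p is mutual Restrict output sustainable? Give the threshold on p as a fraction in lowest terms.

176/441

Expected continuation weight on next period's payoff is β·p = 7/8·p, which plays the role of the discount factor.
Cooperation requires 7/8·p ≥ (101−79)/(101−38) = 22/63, hence p ≥ 176/441.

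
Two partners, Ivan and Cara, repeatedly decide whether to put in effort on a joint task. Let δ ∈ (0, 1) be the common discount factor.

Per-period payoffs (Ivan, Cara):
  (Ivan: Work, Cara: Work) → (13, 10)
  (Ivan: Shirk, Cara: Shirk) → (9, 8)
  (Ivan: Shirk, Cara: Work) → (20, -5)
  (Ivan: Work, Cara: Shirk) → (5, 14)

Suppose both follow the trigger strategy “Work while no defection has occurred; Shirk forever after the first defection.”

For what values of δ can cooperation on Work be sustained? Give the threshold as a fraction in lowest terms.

2/3

Ivan: cooperation gives 13 each period; deviation gives 20 once then 9 forever.
  13/(1−δ) ≥ 20 + 9δ/(1−δ) ⇒ δ ≥ 7/11.
Cara: cooperation gives 10 each period; deviation gives 14 once then 8 forever.
  δ ≥ 4/6 = 2/3.
Both must hold, so the binding constraint is Cara's: δ ≥ 2/3.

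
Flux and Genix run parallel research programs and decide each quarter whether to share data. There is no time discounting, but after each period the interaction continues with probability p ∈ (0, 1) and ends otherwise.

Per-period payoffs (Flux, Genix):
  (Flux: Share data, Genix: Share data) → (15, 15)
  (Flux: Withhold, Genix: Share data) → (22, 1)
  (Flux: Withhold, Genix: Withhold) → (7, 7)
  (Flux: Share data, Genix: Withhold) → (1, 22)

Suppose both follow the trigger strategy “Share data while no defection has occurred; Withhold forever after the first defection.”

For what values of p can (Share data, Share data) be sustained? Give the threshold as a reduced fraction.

7/15

Expected cooperation value is 15 + p·15 + p²·15 + … = 15/(1−p); deviation gives 22 + p·7/(1−p).
15 ≥ 22(1−p) + 7p ⇒ 15p ≥ 7 ⇒ p ≥ 7/15.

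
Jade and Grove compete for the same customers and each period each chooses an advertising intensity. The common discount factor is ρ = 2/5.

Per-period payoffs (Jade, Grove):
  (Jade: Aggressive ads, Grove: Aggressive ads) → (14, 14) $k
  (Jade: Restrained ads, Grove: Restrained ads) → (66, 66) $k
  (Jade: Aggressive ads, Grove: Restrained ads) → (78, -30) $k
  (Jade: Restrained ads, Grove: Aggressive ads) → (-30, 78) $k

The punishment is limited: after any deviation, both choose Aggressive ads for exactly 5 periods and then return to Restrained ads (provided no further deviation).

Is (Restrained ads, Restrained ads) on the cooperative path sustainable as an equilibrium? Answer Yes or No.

IC: ρ+…+ρ^5 ≥ (78−66)/(66−14) = 3/13.
At ρ = 2/5: partial sum = 0.6598 ≥ 0.2308. Cooperation sustainable.

Yes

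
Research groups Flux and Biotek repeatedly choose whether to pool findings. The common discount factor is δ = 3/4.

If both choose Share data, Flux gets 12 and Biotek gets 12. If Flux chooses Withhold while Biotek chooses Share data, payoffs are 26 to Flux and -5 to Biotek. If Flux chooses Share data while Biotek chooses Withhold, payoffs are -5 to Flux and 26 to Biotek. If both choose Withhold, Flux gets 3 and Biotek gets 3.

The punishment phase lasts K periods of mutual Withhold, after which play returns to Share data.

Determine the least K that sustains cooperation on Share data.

3

No profitable deviation requires (12−3)(δ+…+δ^K) ≥ 26−12, i.e. δ+…+δ^K ≥ 14/9 ≈ 1.5556.
With δ = 3/4, the partial sums are K=1: 0.7500, K=2: 1.3125, K=3: 1.7344.
K = 3 is the first length at which the sum reaches 1.5556.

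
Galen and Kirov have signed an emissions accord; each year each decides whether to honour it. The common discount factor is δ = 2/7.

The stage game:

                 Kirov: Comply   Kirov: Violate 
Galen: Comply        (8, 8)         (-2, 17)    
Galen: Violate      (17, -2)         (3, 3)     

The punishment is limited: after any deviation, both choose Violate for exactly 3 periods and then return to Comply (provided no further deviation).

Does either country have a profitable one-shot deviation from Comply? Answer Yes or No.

Yes

Comparing payoff streams over the 4 periods until play realigns: cooperate → 8(1+δ+…+δ^3); deviate → 17 + 3(δ+…+δ^3).
Cooperation is sustained iff (8−3)(δ+…+δ^3) ≥ 17−8.
δ+…+δ^3 = 2/7·(1−(2/7)^3)/(1−2/7) = 0.3907, and (17−8)/(8−3) = 1.8000.
0.3907 < 1.8000, so cooperation is not sustainable.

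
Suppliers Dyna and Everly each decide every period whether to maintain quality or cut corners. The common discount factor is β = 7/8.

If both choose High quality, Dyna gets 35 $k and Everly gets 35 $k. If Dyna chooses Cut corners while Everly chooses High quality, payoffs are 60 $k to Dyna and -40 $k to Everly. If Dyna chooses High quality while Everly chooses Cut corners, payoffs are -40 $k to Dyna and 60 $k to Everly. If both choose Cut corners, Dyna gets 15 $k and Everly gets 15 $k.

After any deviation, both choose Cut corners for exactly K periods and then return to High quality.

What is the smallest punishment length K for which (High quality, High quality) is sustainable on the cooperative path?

IC: β(1−β^K)/(1−β) ≥ (60−35)/(35−15) = 5/4.
With β = 7/8: need 1 − β^K ≥ 5/4·(1−7/8)/(7/8), i.e. β^K ≤ 0.8214.
Since (7/8)^1 = 0.8750 and (7/8)^2 = 0.7656, the smallest such K is 2.

2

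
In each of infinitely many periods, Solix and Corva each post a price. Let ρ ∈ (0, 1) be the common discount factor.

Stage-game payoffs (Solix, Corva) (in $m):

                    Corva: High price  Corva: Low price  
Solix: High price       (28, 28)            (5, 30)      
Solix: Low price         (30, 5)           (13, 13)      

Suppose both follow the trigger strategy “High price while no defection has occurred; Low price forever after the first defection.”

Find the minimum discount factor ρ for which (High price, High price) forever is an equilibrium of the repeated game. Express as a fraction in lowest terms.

28/(1−ρ) ≥ 30 + 13ρ/(1−ρ)
28 ≥ 30 − 17ρ
ρ ≥ 2/17.

2/17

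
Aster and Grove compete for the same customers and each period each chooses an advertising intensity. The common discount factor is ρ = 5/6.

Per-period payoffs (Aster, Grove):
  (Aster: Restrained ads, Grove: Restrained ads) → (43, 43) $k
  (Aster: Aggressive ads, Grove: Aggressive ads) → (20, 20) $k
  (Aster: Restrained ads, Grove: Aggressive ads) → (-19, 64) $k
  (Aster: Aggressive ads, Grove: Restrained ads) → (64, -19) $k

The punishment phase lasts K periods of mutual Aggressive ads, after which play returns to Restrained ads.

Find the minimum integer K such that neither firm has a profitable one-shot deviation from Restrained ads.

2

IC: ρ(1−ρ^K)/(1−ρ) ≥ (64−43)/(43−20) = 21/23.
With ρ = 5/6: need 1 − ρ^K ≥ 21/23·(1−5/6)/(5/6), i.e. ρ^K ≤ 0.8174.
Since (5/6)^1 = 0.8333 and (5/6)^2 = 0.6944, the smallest such K is 2.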